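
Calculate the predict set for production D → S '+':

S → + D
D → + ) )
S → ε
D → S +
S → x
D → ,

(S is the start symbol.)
{ '+', 'x' }

PREDICT(D → S '+') = (FIRST(RHS) \ {ε}) ∪ (FOLLOW(D) if ε ∈ FIRST(RHS), i.e. RHS ⇒* ε)
FIRST(S) = { '+', 'x', ε }
FIRST(S '+') = { '+', 'x' }
ε ∉ FIRST(S '+'), so FOLLOW(D) is not added.
PREDICT(D → S '+') = { '+', 'x' }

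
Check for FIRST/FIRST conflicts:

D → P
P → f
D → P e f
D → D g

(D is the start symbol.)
A FIRST/FIRST conflict occurs when two productions N → α and N → β for the same non-terminal have FIRST(α) ∩ FIRST(β) ≠ ∅ (with ε ∈ FIRST of a nullable right-hand side, so two nullable alternatives also conflict).

FIRST sets of the non-terminals at (or reachable through a nullable prefix from) the front of some alternative:
  FIRST(P) = { 'f' }
  FIRST(D) = { 'f' }

Productions for D:
  D → P: FIRST = { 'f' }
  D → P e f: FIRST = { 'f' }
  D → D g: FIRST = { 'f' }
P has only one production, so no FIRST/FIRST conflict is possible there.

Conflict for D: D → P and D → P e f
  Overlap: { 'f' }
Conflict for D: D → P and D → D g
  Overlap: { 'f' }
Conflict for D: D → P e f and D → D g
  Overlap: { 'f' }

Answer: Yes. D → P / D → P e f on { 'f' }; D → P / D → D g on { 'f' }; D → P e f / D → D g on { 'f' }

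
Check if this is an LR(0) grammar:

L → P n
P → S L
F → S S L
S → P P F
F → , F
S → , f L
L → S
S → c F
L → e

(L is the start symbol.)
A grammar is LR(0) if no state in the canonical LR(0) collection has:
  - both a shift item (dot before a terminal) and a complete item (shift-reduce conflict), or
  - two or more complete items (reduce-reduce conflict; the accept item [L' → L .] counts as a complete item here).

Augment with L' → L and build the canonical LR(0) collection (I0 = CLOSURE({[L' → . L]}), then GOTO on every symbol after a dot until no new states appear). It has 21 states:
  I0: { [L → . P n], [L → . S], [L → . e], [L' → . L], [P → . S L], [S → . , f L], [S → . P P F], [S → . c F] }  — shift
  I1: { [S → , . f L] }  — shift
  I2: { [L' → L .] }  — accept
  I3: { [L → P . n], [P → . S L], [S → . , f L], [S → . P P F], [S → . c F], [S → P . P F] }  — shift
  I4: { [L → . P n], [L → . S], [L → . e], [L → S .], [P → . S L], [P → S . L], [S → . , f L], [S → . P P F], [S → . c F] }  — shift, reduce
  I5: { [F → . , F], [F → . S S L], [P → . S L], [S → . , f L], [S → . P P F], [S → . c F], [S → c . F] }  — shift
  I6: { [L → e .] }  — reduce
  I7: { [F → , . F], [F → . , F], [F → . S S L], [P → . S L], [S → , . f L], [S → . , f L], [S → . P P F], [S → . c F] }  — shift
  I8: { [S → c F .] }  — reduce
  I9: { [P → . S L], [S → . , f L], [S → . P P F], [S → . c F], [S → P . P F] }  — shift
  I10: { [F → S . S L], [L → . P n], [L → . S], [L → . e], [P → . S L], [P → S . L], [S → . , f L], [S → . P P F], [S → . c F] }  — shift
  I11: { [P → S L .] }  — reduce
  I12: { [F → S S . L], [L → . P n], [L → . S], [L → . e], [L → S .], [P → . S L], [P → S . L], [S → . , f L], [S → . P P F], [S → . c F] }  — shift, reduce
  I13: { [F → S S L .], [P → S L .] }  — 2 reduces
  I14: { [F → . , F], [F → . S S L], [P → . S L], [S → . , f L], [S → . P P F], [S → . c F], [S → P . P F], [S → P P . F] }  — shift
  I15: { [L → . P n], [L → . S], [L → . e], [P → . S L], [P → S . L], [S → . , f L], [S → . P P F], [S → . c F] }  — shift
  I16: { [S → P P F .] }  — reduce
  I17: { [F → , F .] }  — reduce
  I18: { [L → . P n], [L → . S], [L → . e], [P → . S L], [S → , f . L], [S → . , f L], [S → . P P F], [S → . c F] }  — shift
  I19: { [S → , f L .] }  — reduce
  I20: { [L → P n .] }  — reduce

Conflict in state I4:
  Shift-reduce conflict between [L → S .] and [L → . e]
So the grammar is NOT LR(0).

Answer: No. Shift-reduce conflict between [L → S .] and [L → . e]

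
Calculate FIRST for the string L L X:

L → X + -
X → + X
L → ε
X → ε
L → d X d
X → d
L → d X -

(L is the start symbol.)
FIRST sets of the non-terminals involved (from the grammar, by fixed-point iteration):
  FIRST(L) = { '+', 'd', ε }
  FIRST(X) = { '+', 'd', ε }

To compute FIRST(L L X), process the symbols left to right:
Symbol L is a non-terminal. Add FIRST(L) \ {ε} = { '+', 'd' }
L is nullable (ε ∈ FIRST(L)), continue to the next symbol.
Symbol L is a non-terminal. Add FIRST(L) \ {ε} = { '+', 'd' }
L is nullable (ε ∈ FIRST(L)), continue to the next symbol.
Symbol X is a non-terminal. Add FIRST(X) \ {ε} = { '+', 'd' }
X is nullable (ε ∈ FIRST(X)), continue to the next symbol.
All symbols are nullable, so ε is in the result.
FIRST(L L X) = { '+', 'd', ε }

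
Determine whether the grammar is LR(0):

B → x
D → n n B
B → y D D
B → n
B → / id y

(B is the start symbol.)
Yes, the grammar is LR(0)

Augment with B' → B and build the canonical LR(0) collection (I0 = CLOSURE({[B' → . B]}), then GOTO on every symbol after a dot until no new states appear). It has 13 states:
  I0: { [B → . / id y], [B → . n], [B → . x], [B → . y D D], [B' → . B] }  — shift
  I1: { [B → / . id y] }  — shift
  I2: { [B' → B .] }  — accept
  I3: { [B → n .] }  — reduce
  I4: { [B → x .] }  — reduce
  I5: { [B → y . D D], [D → . n n B] }  — shift
  I6: { [B → y D . D], [D → . n n B] }  — shift
  I7: { [D → n . n B] }  — shift
  I8: { [B → . / id y], [B → . n], [B → . x], [B → . y D D], [D → n n . B] }  — shift
  I9: { [D → n n B .] }  — reduce
  I10: { [B → y D D .] }  — reduce
  I11: { [B → / id . y] }  — shift
  I12: { [B → / id y .] }  — reduce

Every state is either a pure shift/goto state or contains exactly one complete item and nothing to shift — no conflicts. The grammar is LR(0).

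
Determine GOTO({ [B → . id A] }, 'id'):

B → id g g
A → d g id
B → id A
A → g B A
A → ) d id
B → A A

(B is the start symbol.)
{ [A → . ) d id], [A → . d g id], [A → . g B A], [B → id . A] }

GOTO(I, 'id') = CLOSURE({ [A → αX.β] : [A → α.Xβ] ∈ I, X = 'id' })

Items with dot before 'id', with the dot advanced:
  [B → . id A] → [B → id . A]
Closure of the advanced items:
  [B → id . A] has the dot before A: add [A → . d g id], [A → . g B A], [A → . ) d id]

GOTO = { [A → . ) d id], [A → . d g id], [A → . g B A], [B → id . A] }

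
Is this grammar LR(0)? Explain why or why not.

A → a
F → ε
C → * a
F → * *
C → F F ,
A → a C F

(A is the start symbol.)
No. Shift-reduce conflict between [A → a .] and [C → . * a]

Augment with A' → A and build the canonical LR(0) collection (I0 = CLOSURE({[A' → . A]}), then GOTO on every symbol after a dot until no new states appear). It has 12 states:
  I0: { [A → . a C F], [A → . a], [A' → . A] }  — shift
  I1: { [A' → A .] }  — accept
  I2: { [A → a . C F], [A → a .], [C → . * a], [C → . F F ,], [F → . * *], [F → .] }  — shift, 2 reduces
  I3: { [C → * . a], [F → * . *] }  — shift
  I4: { [A → a C . F], [F → . * *], [F → .] }  — shift, reduce
  I5: { [C → F . F ,], [F → . * *], [F → .] }  — shift, reduce
  I6: { [F → * . *] }  — shift
  I7: { [C → F F . ,] }  — shift
  I8: { [C → F F , .] }  — reduce
  I9: { [F → * * .] }  — reduce
  I10: { [A → a C F .] }  — reduce
  I11: { [C → * a .] }  — reduce

Conflict in state I2:
  Shift-reduce conflict between [A → a .] and [C → . * a]
So the grammar is NOT LR(0).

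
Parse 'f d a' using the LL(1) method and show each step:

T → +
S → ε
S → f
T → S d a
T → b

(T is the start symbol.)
LL(1) parsing maintains a stack (initially the start symbol over $) and the input. At each step: if the stack top is a terminal, match it against the current input token; if it is a non-terminal N, replace it with the RHS of M[N, lookahead] (the unique production whose predict set contains the lookahead).

Stack is shown with the top on the left.

Stack    Input    Action
------------------------
T $      f d a $  output T → S d a
S d a $  f d a $  output S → f
f d a $  f d a $  match 'f'
d a $    d a $    match 'd'
a $      a $      match 'a'
$        $        accept

The string is accepted.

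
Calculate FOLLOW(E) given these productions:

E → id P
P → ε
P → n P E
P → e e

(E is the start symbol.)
To compute FOLLOW(E), find every occurrence of E on a right-hand side N → α E β: add FIRST(β) \ {ε}, and if β is empty or nullable also add FOLLOW(N). Iterate to a fixed point.

E is the start symbol, so $ ∈ FOLLOW(E).
In P → n P E: E is at the end, add FOLLOW(P)

The FOLLOW sets referred to above (computed the same way, to a fixed point):
  FOLLOW(P) = { $, 'id' }

Taking the union: FOLLOW(E) = { $, 'id' }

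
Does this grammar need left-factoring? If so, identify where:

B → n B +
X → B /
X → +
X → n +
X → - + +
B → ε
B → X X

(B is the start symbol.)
Left-factoring is needed when two productions for the same non-terminal
share a common prefix on the right-hand side.

Productions for B:
  B → n B +
  B → ε
  B → X X
Productions for X:
  X → B /
  X → +
  X → n +
  X → - + +

No common prefixes found.

Answer: No, left-factoring is not needed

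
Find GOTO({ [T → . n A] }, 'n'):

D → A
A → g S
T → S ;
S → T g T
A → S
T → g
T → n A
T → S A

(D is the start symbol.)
GOTO(I, 'n') = CLOSURE({ [A → αX.β] : [A → α.Xβ] ∈ I, X = 'n' })

Items with dot before 'n', with the dot advanced:
  [T → . n A] → [T → n . A]
Closure of the advanced items:
  [T → n . A] has the dot before A: add [A → . g S], [A → . S]
  [A → . S] has the dot before S: add [S → . T g T]
  [S → . T g T] has the dot before T: add [T → . S ;], [T → . g], [T → . n A], [T → . S A]

GOTO = { [A → . S], [A → . g S], [S → . T g T], [T → . S ;], [T → . S A], [T → . g], [T → . n A], [T → n . A] }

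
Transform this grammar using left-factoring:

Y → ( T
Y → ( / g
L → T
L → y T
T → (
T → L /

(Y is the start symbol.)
Y → ( Y'
Y' → T
Y' → / g
L → T
L → y T
T → (
T → L /

Left-factoring transforms A → αβ₁ | αβ₂ into A → αA' and A' → β₁ | β₂
(α is the longest common prefix among the alternatives). Repeat until
no nonterminal has two alternatives with a common prefix.

Round 1: Y has alternatives sharing prefix '('. Introduce Y': Y → ( Y'
  Add: Y' → T
  Add: Y' → / g

No remaining common prefixes — done.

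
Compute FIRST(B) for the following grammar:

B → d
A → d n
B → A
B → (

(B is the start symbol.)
{ '(', 'd' }

To compute FIRST(B), examine every production with B on the left-hand side, reading each right-hand side left to right until a non-nullable symbol is reached.

FIRST sets of the other non-terminals involved (by the same procedure, iterated to a fixed point):
  FIRST(A) = { 'd' }

From B → d:
  - d is a terminal: add 'd' and stop
From B → A:
  - A is a non-terminal: add FIRST(A) \ {ε} = { 'd' }
    A is not nullable, so stop
From B → (:
  - '(' is a terminal: add '(' and stop

Collecting: FIRST(B) = { '(', 'd' }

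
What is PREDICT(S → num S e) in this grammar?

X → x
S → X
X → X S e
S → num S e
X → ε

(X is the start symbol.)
PREDICT(S → num S e) = (FIRST(RHS) \ {ε}) ∪ (FOLLOW(S) if ε ∈ FIRST(RHS), i.e. RHS ⇒* ε)
FIRST(num S e) = { 'num' }
ε ∉ FIRST(num S e), so FOLLOW(S) is not added.
PREDICT(S → num S e) = { 'num' }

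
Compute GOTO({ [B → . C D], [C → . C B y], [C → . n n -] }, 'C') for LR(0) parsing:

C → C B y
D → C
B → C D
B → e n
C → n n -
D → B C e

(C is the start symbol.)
{ [B → . C D], [B → . e n], [B → C . D], [C → . C B y], [C → . n n -], [C → C . B y], [D → . B C e], [D → . C] }

GOTO(I, 'C') = CLOSURE({ [A → αX.β] : [A → α.Xβ] ∈ I, X = 'C' })

Items with dot before 'C', with the dot advanced:
  [B → . C D] → [B → C . D]
  [C → . C B y] → [C → C . B y]
Closure of the advanced items:
  [B → C . D] has the dot before D: add [D → . C], [D → . B C e]
  [C → C . B y] has the dot before B: add [B → . C D], [B → . e n]
  [D → . C] has the dot before C: add [C → . C B y], [C → . n n -]

GOTO = { [B → . C D], [B → . e n], [B → C . D], [C → . C B y], [C → . n n -], [C → C . B y], [D → . B C e], [D → . C] }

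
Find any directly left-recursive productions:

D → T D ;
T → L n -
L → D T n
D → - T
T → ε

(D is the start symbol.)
No direct left recursion

Direct left recursion occurs when N → N α for some non-terminal N (the right-hand side begins with the left-hand side itself).

D → T D ;: starts with T
T → L n -: starts with L
L → D T n: starts with D
D → - T: starts with '-'
T → ε: starts with ε

No direct left recursion found.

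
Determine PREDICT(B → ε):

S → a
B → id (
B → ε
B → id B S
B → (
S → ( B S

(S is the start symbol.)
{ '(', 'a' }

PREDICT(B → ε) = (FIRST(RHS) \ {ε}) ∪ (FOLLOW(B) if ε ∈ FIRST(RHS), i.e. RHS ⇒* ε)
The right-hand side is ε (FIRST(ε) = { ε }), so the predict set is FOLLOW(B) = { '(', 'a' }
PREDICT(B → ε) = { '(', 'a' }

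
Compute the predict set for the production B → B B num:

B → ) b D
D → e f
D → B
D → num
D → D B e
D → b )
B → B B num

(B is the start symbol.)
{ ')' }

PREDICT(B → B B num) = (FIRST(RHS) \ {ε}) ∪ (FOLLOW(B) if ε ∈ FIRST(RHS), i.e. RHS ⇒* ε)
FIRST(B) = { ')' }
FIRST(B B num) = { ')' }
ε ∉ FIRST(B B num), so FOLLOW(B) is not added.
PREDICT(B → B B num) = { ')' }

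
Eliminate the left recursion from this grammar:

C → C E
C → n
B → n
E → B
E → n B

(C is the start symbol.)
C → n C'
C' → E C'
C' → ε
B → n
E → B
E → n B

C is directly left-recursive. The standard transformation for
  A → A α₁ | ... | A α_m | β₁ | ... | β_n
is
  A  → β₁ A' | ... | β_n A'
  A' → α₁ A' | ... | α_m A' | ε

C → n becomes C → n C'
C → C E becomes C' → E C'
Add C' → ε

Productions for other non-terminals are unchanged:
  B → n
  E → B
  E → n B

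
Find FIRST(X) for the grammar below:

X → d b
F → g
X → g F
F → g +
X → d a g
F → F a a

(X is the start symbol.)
{ 'd', 'g' }

To compute FIRST(X), examine every production with X on the left-hand side, reading each right-hand side left to right until a non-nullable symbol is reached.

From X → d b:
  - d is a terminal: add 'd' and stop
From X → g F:
  - g is a terminal: add 'g' and stop
From X → d a g:
  - d is a terminal: add 'd' and stop

Collecting: FIRST(X) = { 'd', 'g' }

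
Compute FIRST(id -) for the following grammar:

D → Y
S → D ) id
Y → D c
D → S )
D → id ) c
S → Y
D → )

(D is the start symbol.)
{ 'id' }

To compute FIRST(id -), process the symbols left to right:
Symbol id is a terminal. Add 'id' and stop.
FIRST(id -) = { 'id' }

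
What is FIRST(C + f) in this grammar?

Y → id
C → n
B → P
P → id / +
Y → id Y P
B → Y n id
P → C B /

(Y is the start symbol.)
{ 'n' }

FIRST sets of the non-terminals involved (from the grammar, by fixed-point iteration):
  FIRST(C) = { 'n' }

To compute FIRST(C + f), process the symbols left to right:
Symbol C is a non-terminal. Add FIRST(C) \ {ε} = { 'n' }
C is not nullable (ε ∉ FIRST(C)), so stop here.
FIRST(C + f) = { 'n' }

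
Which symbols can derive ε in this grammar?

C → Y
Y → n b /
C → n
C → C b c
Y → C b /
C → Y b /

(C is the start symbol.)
A non-terminal is nullable if it can derive ε (the empty string): either it has an ε-production, or it has a production whose right-hand side consists entirely of nullable non-terminals.

There are no ε-productions, so no non-terminal can derive ε.
No non-terminals are nullable.

Answer: None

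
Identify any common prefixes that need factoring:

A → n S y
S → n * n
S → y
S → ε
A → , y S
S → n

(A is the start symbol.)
Left-factoring is needed when two productions for the same non-terminal
share a common prefix on the right-hand side.

Productions for A:
  A → n S y
  A → , y S
Productions for S:
  S → n * n
  S → y
  S → ε
  S → n

Found common prefix 'n' in productions for S

Answer: Yes, S has productions with common prefix 'n'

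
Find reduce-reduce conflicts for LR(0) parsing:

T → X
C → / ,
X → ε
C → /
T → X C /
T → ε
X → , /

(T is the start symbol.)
Yes — I0: [T → .] vs [X → .]

Augment with T' → T and build the canonical LR(0) collection (I0 = CLOSURE({[T' → . T]}), then GOTO on every symbol after a dot until no new states appear). It has 9 states:
  I0: { [T → . X C /], [T → . X], [T → .], [T' → . T], [X → . , /], [X → .] }  — shift, 2 reduces
  I1: { [X → , . /] }  — shift
  I2: { [T' → T .] }  — accept
  I3: { [C → . / ,], [C → . /], [T → X . C /], [T → X .] }  — shift, reduce
  I4: { [C → / . ,], [C → / .] }  — shift, reduce
  I5: { [T → X C . /] }  — shift
  I6: { [T → X C / .] }  — reduce
  I7: { [C → / , .] }  — reduce
  I8: { [X → , / .] }  — reduce

I0 contains complete items [T → .], [X → .] — reduce-reduce conflict.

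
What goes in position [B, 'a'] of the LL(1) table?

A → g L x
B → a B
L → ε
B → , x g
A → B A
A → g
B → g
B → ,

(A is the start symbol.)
B → a B

To find M[B, 'a'], we find productions for B where 'a' is in the predict set (PREDICT(N → α) = (FIRST(α) \ {ε}) ∪ (FOLLOW(N) if α ⇒* ε)).

B → a B: PREDICT = { 'a' }
  'a' is in predict set, so this production goes in M[B, 'a']
B → , x g: PREDICT = { ',' }
B → g: PREDICT = { 'g' }
B → ,: PREDICT = { ',' }

M[B, 'a'] = B → a B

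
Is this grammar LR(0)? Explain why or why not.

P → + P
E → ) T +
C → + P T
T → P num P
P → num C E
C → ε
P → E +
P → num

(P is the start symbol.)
A grammar is LR(0) if no state in the canonical LR(0) collection has:
  - both a shift item (dot before a terminal) and a complete item (shift-reduce conflict), or
  - two or more complete items (reduce-reduce conflict; the accept item [P' → P .] counts as a complete item here).

Augment with P' → P and build the canonical LR(0) collection (I0 = CLOSURE({[P' → . P]}), then GOTO on every symbol after a dot until no new states appear). It has 18 states:
  I0: { [E → . ) T +], [P → . + P], [P → . E +], [P → . num C E], [P → . num], [P' → . P] }  — shift
  I1: { [E → ) . T +], [E → . ) T +], [P → . + P], [P → . E +], [P → . num C E], [P → . num], [T → . P num P] }  — shift
  I2: { [E → . ) T +], [P → + . P], [P → . + P], [P → . E +], [P → . num C E], [P → . num] }  — shift
  I3: { [P → E . +] }  — shift
  I4: { [P' → P .] }  — accept
  I5: { [C → . + P T], [C → .], [P → num . C E], [P → num .] }  — shift, 2 reduces
  I6: { [C → + . P T], [E → . ) T +], [P → . + P], [P → . E +], [P → . num C E], [P → . num] }  — shift
  I7: { [E → . ) T +], [P → num C . E] }  — shift
  I8: { [P → num C E .] }  — reduce
  I9: { [C → + P . T], [E → . ) T +], [P → . + P], [P → . E +], [P → . num C E], [P → . num], [T → . P num P] }  — shift
  I10: { [T → P . num P] }  — shift
  I11: { [C → + P T .] }  — reduce
  I12: { [E → . ) T +], [P → . + P], [P → . E +], [P → . num C E], [P → . num], [T → P num . P] }  — shift
  I13: { [T → P num P .] }  — reduce
  I14: { [P → E + .] }  — reduce
  I15: { [P → + P .] }  — reduce
  I16: { [E → ) T . +] }  — shift
  I17: { [E → ) T + .] }  — reduce

Conflict in state I5:
  Shift-reduce conflict between [C → .] and [C → . + P T]
So the grammar is NOT LR(0).

Answer: No. Shift-reduce conflict between [C → .] and [C → . + P T]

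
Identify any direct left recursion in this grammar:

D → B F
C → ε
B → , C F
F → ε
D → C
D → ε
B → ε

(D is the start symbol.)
No direct left recursion

D → B F: starts with B
C → ε: starts with ε
B → , C F: starts with ','
F → ε: starts with ε
D → C: starts with C
D → ε: starts with ε
B → ε: starts with ε

No direct left recursion found.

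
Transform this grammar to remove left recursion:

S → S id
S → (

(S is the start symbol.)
S → ( S'
S' → id S'
S' → ε

S is directly left-recursive. The standard transformation for
  A → A α₁ | ... | A α_m | β₁ | ... | β_n
is
  A  → β₁ A' | ... | β_n A'
  A' → α₁ A' | ... | α_m A' | ε

S → ( becomes S → ( S'
S → S id becomes S' → id S'
Add S' → ε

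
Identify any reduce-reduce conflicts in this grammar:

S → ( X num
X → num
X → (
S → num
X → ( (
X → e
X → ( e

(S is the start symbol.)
No reduce-reduce conflicts

A reduce-reduce conflict occurs when an LR(0) state has two complete items [A → α .] and [B → β .] — both call for a reduction, and with no lookahead the parser cannot choose between them.

Augment with S' → S and build the canonical LR(0) collection (I0 = CLOSURE({[S' → . S]}), then GOTO on every symbol after a dot until no new states appear). It has 11 states:
  I0: { [S → . ( X num], [S → . num], [S' → . S] }  — shift
  I1: { [S → ( . X num], [X → . ( (], [X → . ( e], [X → . (], [X → . e], [X → . num] }  — shift
  I2: { [S' → S .] }  — accept
  I3: { [S → num .] }  — reduce
  I4: { [X → ( . (], [X → ( . e], [X → ( .] }  — shift, reduce
  I5: { [S → ( X . num] }  — shift
  I6: { [X → e .] }  — reduce
  I7: { [X → num .] }  — reduce
  I8: { [S → ( X num .] }  — reduce
  I9: { [X → ( ( .] }  — reduce
  I10: { [X → ( e .] }  — reduce

No state contains more than one complete item.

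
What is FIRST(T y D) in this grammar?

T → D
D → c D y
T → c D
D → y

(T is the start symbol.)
FIRST sets of the non-terminals involved (from the grammar, by fixed-point iteration):
  FIRST(T) = { 'c', 'y' }

To compute FIRST(T y D), process the symbols left to right:
Symbol T is a non-terminal. Add FIRST(T) \ {ε} = { 'c', 'y' }
T is not nullable (ε ∉ FIRST(T)), so stop here.
FIRST(T y D) = { 'c', 'y' }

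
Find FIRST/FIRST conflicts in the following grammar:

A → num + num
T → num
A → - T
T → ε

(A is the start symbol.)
No FIRST/FIRST conflicts.

A FIRST/FIRST conflict occurs when two productions N → α and N → β for the same non-terminal have FIRST(α) ∩ FIRST(β) ≠ ∅ (with ε ∈ FIRST of a nullable right-hand side, so two nullable alternatives also conflict).

Productions for A:
  A → num + num: FIRST = { 'num' }
  A → - T: FIRST = { '-' }
Productions for T:
  T → num: FIRST = { 'num' }
  T → ε: FIRST = { ε }

All alternatives of each non-terminal have pairwise disjoint FIRST sets.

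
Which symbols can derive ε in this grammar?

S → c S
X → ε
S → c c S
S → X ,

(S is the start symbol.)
ε-productions: X → ε
So X is immediately nullable.
No further non-terminal can be added: every production for the remaining non-terminals contains a terminal or a non-nullable non-terminal.
Nullable = { 'X' }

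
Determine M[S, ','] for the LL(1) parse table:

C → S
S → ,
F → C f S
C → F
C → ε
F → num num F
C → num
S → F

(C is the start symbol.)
S → ,, S → F

To find M[S, ','], we find productions for S where ',' is in the predict set (PREDICT(N → α) = (FIRST(α) \ {ε}) ∪ (FOLLOW(N) if α ⇒* ε)).

Relevant sets:
  FIRST(F) = { ',', 'f', 'num' }

S → ,: PREDICT = { ',' }
  ',' is in predict set, so this production goes in M[S, ',']
S → F: PREDICT = { ',', 'f', 'num' }
  ',' is in predict set, so this production goes in M[S, ',']

M[S, ','] = S → ,, S → F  (a multiply-defined cell — the grammar is not LL(1))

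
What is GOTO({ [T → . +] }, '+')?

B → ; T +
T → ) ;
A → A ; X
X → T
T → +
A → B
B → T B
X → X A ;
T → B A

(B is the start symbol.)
GOTO(I, '+') = CLOSURE({ [A → αX.β] : [A → α.Xβ] ∈ I, X = '+' })

Items with dot before '+', with the dot advanced:
  [T → . +] → [T → + .]
Closure adds nothing (no advanced item has the dot before a non-terminal).

GOTO = { [T → + .] }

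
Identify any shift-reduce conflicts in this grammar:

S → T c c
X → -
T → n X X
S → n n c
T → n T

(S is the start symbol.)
A shift-reduce conflict occurs when an LR(0) state has both:
  - a complete (reduce) item [A → α .] (dot at the end), and
  - a shift item [B → β . c γ] (dot before a terminal).

Augment with S' → S and build the canonical LR(0) collection (I0 = CLOSURE({[S' → . S]}), then GOTO on every symbol after a dot until no new states appear). It has 13 states:
  I0: { [S → . T c c], [S → . n n c], [S' → . S], [T → . n T], [T → . n X X] }  — shift
  I1: { [S' → S .] }  — accept
  I2: { [S → T . c c] }  — shift
  I3: { [S → n . n c], [T → . n T], [T → . n X X], [T → n . T], [T → n . X X], [X → . -] }  — shift
  I4: { [X → - .] }  — reduce
  I5: { [T → n T .] }  — reduce
  I6: { [T → n X . X], [X → . -] }  — shift
  I7: { [S → n n . c], [T → . n T], [T → . n X X], [T → n . T], [T → n . X X], [X → . -] }  — shift
  I8: { [S → n n c .] }  — reduce
  I9: { [T → . n T], [T → . n X X], [T → n . T], [T → n . X X], [X → . -] }  — shift
  I10: { [T → n X X .] }  — reduce
  I11: { [S → T c . c] }  — shift
  I12: { [S → T c c .] }  — reduce

No state contains both a complete item and a shift item.

Answer: No shift-reduce conflicts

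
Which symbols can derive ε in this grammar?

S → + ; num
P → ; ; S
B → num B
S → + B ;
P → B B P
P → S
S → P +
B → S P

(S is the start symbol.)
There are no ε-productions, so no non-terminal can derive ε.
No non-terminals are nullable.

Answer: None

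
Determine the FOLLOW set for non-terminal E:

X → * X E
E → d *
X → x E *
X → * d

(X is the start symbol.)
{ $, '*', 'd' }

To compute FOLLOW(E), find every occurrence of E on a right-hand side N → α E β: add FIRST(β) \ {ε}, and if β is empty or nullable also add FOLLOW(N). Iterate to a fixed point.

In X → * X E: E is at the end, add FOLLOW(X)
In X → x E *: E is followed by '*', add FIRST('*') \ {ε} = { '*' }

The FOLLOW sets referred to above (computed the same way, to a fixed point):
  FOLLOW(X) = { $, 'd' }

Taking the union: FOLLOW(E) = { $, '*', 'd' }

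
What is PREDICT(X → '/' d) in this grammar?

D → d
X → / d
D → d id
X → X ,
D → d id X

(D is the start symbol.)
PREDICT(X → '/' d) = (FIRST(RHS) \ {ε}) ∪ (FOLLOW(X) if ε ∈ FIRST(RHS), i.e. RHS ⇒* ε)
FIRST('/' d) = { '/' }
ε ∉ FIRST('/' d), so FOLLOW(X) is not added.
PREDICT(X → '/' d) = { '/' }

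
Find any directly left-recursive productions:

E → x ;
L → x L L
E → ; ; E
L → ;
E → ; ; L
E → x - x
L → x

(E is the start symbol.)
Direct left recursion occurs when N → N α for some non-terminal N (the right-hand side begins with the left-hand side itself).

E → x ;: starts with x
L → x L L: starts with x
E → ; ; E: starts with ';'
L → ;: starts with ';'
E → ; ; L: starts with ';'
E → x - x: starts with x
L → x: starts with x

No direct left recursion found.

Answer: No direct left recursion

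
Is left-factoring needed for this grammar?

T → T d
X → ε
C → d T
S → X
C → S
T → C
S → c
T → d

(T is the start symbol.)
Left-factoring is needed when two productions for the same non-terminal
share a common prefix on the right-hand side.

Productions for T:
  T → T d
  T → C
  T → d
Productions for C:
  C → d T
  C → S
Productions for S:
  S → X
  S → c

No common prefixes found.

Answer: No, left-factoring is not needed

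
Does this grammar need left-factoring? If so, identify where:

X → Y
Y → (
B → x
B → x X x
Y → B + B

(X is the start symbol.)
Left-factoring is needed when two productions for the same non-terminal
share a common prefix on the right-hand side.

Productions for Y:
  Y → (
  Y → B + B
Productions for B:
  B → x
  B → x X x

Found common prefix 'x' in productions for B

Answer: Yes, B has productions with common prefix 'x'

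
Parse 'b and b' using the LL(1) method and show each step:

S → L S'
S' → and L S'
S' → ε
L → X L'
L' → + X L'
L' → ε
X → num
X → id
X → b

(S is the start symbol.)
Stack is shown with the top on the left.

Stack       Input      Action
-----------------------------
S $         b and b $  output S → L S'
L S' $      b and b $  output L → X L'
X L' S' $   b and b $  output X → b
b L' S' $   b and b $  match 'b'
L' S' $     and b $    output L' → ε
S' $        and b $    output S' → and L S'
and L S' $  and b $    match 'and'
L S' $      b $        output L → X L'
X L' S' $   b $        output X → b
b L' S' $   b $        match 'b'
L' S' $     $          output L' → ε
S' $        $          output S' → ε
$           $          accept

The string is accepted.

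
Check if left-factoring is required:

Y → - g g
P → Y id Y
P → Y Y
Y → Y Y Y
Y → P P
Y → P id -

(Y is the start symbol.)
Yes, Y has productions with common prefix 'P'; P has productions with common prefix 'Y'

Left-factoring is needed when two productions for the same non-terminal
share a common prefix on the right-hand side.

Productions for Y:
  Y → - g g
  Y → Y Y Y
  Y → P P
  Y → P id -
Productions for P:
  P → Y id Y
  P → Y Y

Found common prefix 'P' in productions for Y
Found common prefix 'Y' in productions for P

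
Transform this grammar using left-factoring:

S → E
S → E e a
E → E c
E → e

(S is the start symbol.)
Left-factoring transforms A → αβ₁ | αβ₂ into A → αA' and A' → β₁ | β₂
(α is the longest common prefix among the alternatives). Repeat until
no nonterminal has two alternatives with a common prefix.

Round 1: S has alternatives sharing prefix 'E'. Introduce S': S → E S'
  Add: S' → ε
  Add: S' → e a

No remaining common prefixes — done.

Resulting grammar:
S → E S'
S' → ε
S' → e a
E → E c
E → e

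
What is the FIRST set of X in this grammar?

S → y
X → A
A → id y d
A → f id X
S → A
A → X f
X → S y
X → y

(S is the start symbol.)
{ 'f', 'id', 'y' }

FIRST sets of the other non-terminals involved (by the same procedure, iterated to a fixed point):
  FIRST(A) = { 'f', 'id', 'y' }
  FIRST(S) = { 'f', 'id', 'y' }

From X → A:
  - A is a non-terminal: add FIRST(A) \ {ε} = { 'f', 'id', 'y' }
    A is not nullable, so stop
From X → S y:
  - S is a non-terminal: add FIRST(S) \ {ε} = { 'f', 'id', 'y' }
    S is not nullable, so stop
From X → y:
  - y is a terminal: add 'y' and stop

Collecting: FIRST(X) = { 'f', 'id', 'y' }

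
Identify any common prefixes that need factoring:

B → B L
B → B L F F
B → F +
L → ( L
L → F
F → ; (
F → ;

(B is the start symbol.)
Left-factoring is needed when two productions for the same non-terminal
share a common prefix on the right-hand side.

Productions for B:
  B → B L
  B → B L F F
  B → F +
Productions for L:
  L → ( L
  L → F
Productions for F:
  F → ; (
  F → ;

Found common prefix 'B L' in productions for B
Found common prefix ';' in productions for F

Answer: Yes, B has productions with common prefix 'B L'; F has productions with common prefix ';'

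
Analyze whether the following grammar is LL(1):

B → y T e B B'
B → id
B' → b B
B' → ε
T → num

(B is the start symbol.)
Relevant sets:
  FOLLOW(B') = { $, 'b' }

For B:
  PREDICT(B → y T e B B') = { 'y' }
  PREDICT(B → id) = { 'id' }
For B':
  PREDICT(B' → b B) = { 'b' }
  PREDICT(B' → ε) = { $, 'b' }
T has a single production, so nothing to check there.

Conflict found: Predict set conflict for B': { 'b' }
The grammar is NOT LL(1).

Answer: No. Predict set conflict for B': { 'b' }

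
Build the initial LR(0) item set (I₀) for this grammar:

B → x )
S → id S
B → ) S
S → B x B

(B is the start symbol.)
{ [B → . ) S], [B → . x )], [B' → . B] }

First, augment the grammar with B' → B
I₀ = CLOSURE({ [B' → . B] }):
  [B' → . B] has the dot before B: add [B → . x )], [B → . ) S]
No further items can be added.

I₀ = { [B → . ) S], [B → . x )], [B' → . B] }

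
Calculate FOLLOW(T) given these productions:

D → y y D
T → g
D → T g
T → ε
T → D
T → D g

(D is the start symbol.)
{ 'g' }

To compute FOLLOW(T), find every occurrence of T on a right-hand side N → α T β: add FIRST(β) \ {ε}, and if β is empty or nullable also add FOLLOW(N). Iterate to a fixed point.

In D → T g: T is followed by g, add FIRST(g) \ {ε} = { 'g' }

Taking the union: FOLLOW(T) = { 'g' }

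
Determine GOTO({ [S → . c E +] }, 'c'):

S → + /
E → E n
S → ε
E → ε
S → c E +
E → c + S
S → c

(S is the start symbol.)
GOTO(I, 'c') = CLOSURE({ [A → αX.β] : [A → α.Xβ] ∈ I, X = 'c' })

Items with dot before 'c', with the dot advanced:
  [S → . c E +] → [S → c . E +]
Closure of the advanced items:
  [S → c . E +] has the dot before E: add [E → . E n], [E → .], [E → . c + S]

GOTO = { [E → . E n], [E → . c + S], [E → .], [S → c . E +] }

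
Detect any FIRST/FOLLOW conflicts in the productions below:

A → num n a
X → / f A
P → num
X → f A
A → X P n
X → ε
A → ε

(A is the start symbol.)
Yes. A → num n a with FOLLOW(A) on { 'num' }; A → X P n with FOLLOW(A) on { 'num' }

A FIRST/FOLLOW conflict occurs when a non-terminal N has a nullable alternative N → β (β ⇒* ε) and another alternative N → α with FIRST(α) ∩ FOLLOW(N) ≠ ∅: on such a lookahead the parser cannot decide between expanding α and letting N vanish via β.

Nullable non-terminals: A, X.
FIRST sets used below: FIRST(X) = { '/', 'f', ε }, FIRST(P) = { 'num' }

A: nullable alternative(s) A → ε; FOLLOW(A) = { $, 'num' }
  A → num n a: FIRST \ {ε} = { 'num' } — overlaps FOLLOW(A) on { 'num' }: CONFLICT
  A → X P n: FIRST \ {ε} = { '/', 'f', 'num' } — overlaps FOLLOW(A) on { 'num' }: CONFLICT
  A → ε: FIRST \ {ε} = { } — this is the only nullable alternative, skip

X: nullable alternative(s) X → ε; FOLLOW(X) = { 'num' }
  X → / f A: FIRST \ {ε} = { '/' } — disjoint from FOLLOW(X)
  X → f A: FIRST \ {ε} = { 'f' } — disjoint from FOLLOW(X)
  X → ε: FIRST \ {ε} = { } — this is the only nullable alternative, skip

P has no nullable alternative, so no FIRST/FOLLOW check is needed there.

So the grammar has 2 FIRST/FOLLOW conflicts (marked CONFLICT above).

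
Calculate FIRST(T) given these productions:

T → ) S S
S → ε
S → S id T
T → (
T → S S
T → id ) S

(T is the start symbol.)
{ '(', ')', 'id', ε }

FIRST sets of the other non-terminals involved (by the same procedure, iterated to a fixed point):
  FIRST(S) = { 'id', ε }

From T → ) S S:
  - ')' is a terminal: add ')' and stop
From T → (:
  - '(' is a terminal: add '(' and stop
From T → S S:
  - S is a non-terminal: add FIRST(S) \ {ε} = { 'id' }
    S is nullable, so continue to the next symbol
  - S is a non-terminal: add FIRST(S) \ {ε} = { 'id' }
    S is nullable and nothing follows, so the whole right-hand side can vanish: ε ∈ FIRST(T)
From T → id ) S:
  - id is a terminal: add 'id' and stop

Collecting: FIRST(T) = { '(', ')', 'id', ε }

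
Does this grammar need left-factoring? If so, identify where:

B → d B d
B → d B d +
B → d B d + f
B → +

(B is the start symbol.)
Left-factoring is needed when two productions for the same non-terminal
share a common prefix on the right-hand side.

Productions for B:
  B → d B d
  B → d B d +
  B → d B d + f
  B → +

Found common prefix 'd B d' in productions for B

Answer: Yes, B has productions with common prefix 'd B d'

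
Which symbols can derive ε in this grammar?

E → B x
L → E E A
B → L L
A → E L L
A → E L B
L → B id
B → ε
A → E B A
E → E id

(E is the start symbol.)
{ 'B' }

A non-terminal is nullable if it can derive ε (the empty string): either it has an ε-production, or it has a production whose right-hand side consists entirely of nullable non-terminals.

ε-productions: B → ε
So B is immediately nullable.
No further non-terminal can be added: every production for the remaining non-terminals contains a terminal or a non-nullable non-terminal.
Nullable = { 'B' }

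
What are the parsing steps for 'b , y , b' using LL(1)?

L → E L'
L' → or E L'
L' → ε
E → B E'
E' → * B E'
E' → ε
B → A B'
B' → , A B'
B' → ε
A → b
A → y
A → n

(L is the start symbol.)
LL(1) parsing maintains a stack (initially the start symbol over $) and the input. At each step: if the stack top is a terminal, match it against the current input token; if it is a non-terminal N, replace it with the RHS of M[N, lookahead] (the unique production whose predict set contains the lookahead).

Stack is shown with the top on the left.

Stack           Input        Action
-----------------------------------
L $             b , y , b $  output L → E L'
E L' $          b , y , b $  output E → B E'
B E' L' $       b , y , b $  output B → A B'
A B' E' L' $    b , y , b $  output A → b
b B' E' L' $    b , y , b $  match 'b'
B' E' L' $      , y , b $    output B' → , A B'
, A B' E' L' $  , y , b $    match ','
A B' E' L' $    y , b $      output A → y
y B' E' L' $    y , b $      match 'y'
B' E' L' $      , b $        output B' → , A B'
, A B' E' L' $  , b $        match ','
A B' E' L' $    b $          output A → b
b B' E' L' $    b $          match 'b'
B' E' L' $      $            output B' → ε
E' L' $         $            output E' → ε
L' $            $            output L' → ε
$               $            accept

The string is accepted.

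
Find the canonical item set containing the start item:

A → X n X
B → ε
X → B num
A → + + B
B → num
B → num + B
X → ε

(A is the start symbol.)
First, augment the grammar with A' → A
I₀ = CLOSURE({ [A' → . A] }):
  [A' → . A] has the dot before A: add [A → . X n X], [A → . + + B]
  [A → . X n X] has the dot before X: add [X → . B num], [X → .]
  [X → . B num] has the dot before B: add [B → .], [B → . num], [B → . num + B]
No further items can be added.

I₀ = { [A → . + + B], [A → . X n X], [A' → . A], [B → . num + B], [B → . num], [B → .], [X → . B num], [X → .] }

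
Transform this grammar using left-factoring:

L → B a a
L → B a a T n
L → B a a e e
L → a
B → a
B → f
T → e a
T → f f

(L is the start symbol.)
L → B a a L'
L' → ε
L' → T n
L' → e e
L → a
B → a
B → f
T → e a
T → f f

Left-factoring transforms A → αβ₁ | αβ₂ into A → αA' and A' → β₁ | β₂
(α is the longest common prefix among the alternatives). Repeat until
no nonterminal has two alternatives with a common prefix.

Round 1: L has alternatives sharing prefix 'B a a'. Introduce L': L → B a a L'
  Add: L' → ε
  Add: L' → T n
  Add: L' → e e

No remaining common prefixes — done.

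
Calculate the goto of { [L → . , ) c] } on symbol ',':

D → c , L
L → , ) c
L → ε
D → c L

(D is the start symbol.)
{ [L → , . ) c] }

GOTO(I, ',') = CLOSURE({ [A → αX.β] : [A → α.Xβ] ∈ I, X = ',' })

Items with dot before ',', with the dot advanced:
  [L → . , ) c] → [L → , . ) c]
Closure adds nothing (no advanced item has the dot before a non-terminal).

GOTO = { [L → , . ) c] }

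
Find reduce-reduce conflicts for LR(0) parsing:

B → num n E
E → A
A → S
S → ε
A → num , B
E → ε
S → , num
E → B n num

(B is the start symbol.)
Yes — I3: [E → .] vs [S → .]

A reduce-reduce conflict occurs when an LR(0) state has two complete items [A → α .] and [B → β .] — both call for a reduction, and with no lookahead the parser cannot choose between them.

Augment with B' → B and build the canonical LR(0) collection (I0 = CLOSURE({[B' → . B]}), then GOTO on every symbol after a dot until no new states appear). It has 15 states:
  I0: { [B → . num n E], [B' → . B] }  — shift
  I1: { [B' → B .] }  — accept
  I2: { [B → num . n E] }  — shift
  I3: { [A → . S], [A → . num , B], [B → . num n E], [B → num n . E], [E → . A], [E → . B n num], [E → .], [S → . , num], [S → .] }  — shift, 2 reduces
  I4: { [S → , . num] }  — shift
  I5: { [E → A .] }  — reduce
  I6: { [E → B . n num] }  — shift
  I7: { [B → num n E .] }  — reduce
  I8: { [A → S .] }  — reduce
  I9: { [A → num . , B], [B → num . n E] }  — shift
  I10: { [A → num , . B], [B → . num n E] }  — shift
  I11: { [A → num , B .] }  — reduce
  I12: { [E → B n . num] }  — shift
  I13: { [E → B n num .] }  — reduce
  I14: { [S → , num .] }  — reduce

I3 contains complete items [E → .], [S → .] — reduce-reduce conflict.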